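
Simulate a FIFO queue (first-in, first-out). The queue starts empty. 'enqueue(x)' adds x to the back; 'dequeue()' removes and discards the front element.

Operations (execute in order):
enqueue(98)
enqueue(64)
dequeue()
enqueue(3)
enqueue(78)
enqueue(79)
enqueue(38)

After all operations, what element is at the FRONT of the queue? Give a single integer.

enqueue(98): queue = [98]
enqueue(64): queue = [98, 64]
dequeue(): queue = [64]
enqueue(3): queue = [64, 3]
enqueue(78): queue = [64, 3, 78]
enqueue(79): queue = [64, 3, 78, 79]
enqueue(38): queue = [64, 3, 78, 79, 38]

Answer: 64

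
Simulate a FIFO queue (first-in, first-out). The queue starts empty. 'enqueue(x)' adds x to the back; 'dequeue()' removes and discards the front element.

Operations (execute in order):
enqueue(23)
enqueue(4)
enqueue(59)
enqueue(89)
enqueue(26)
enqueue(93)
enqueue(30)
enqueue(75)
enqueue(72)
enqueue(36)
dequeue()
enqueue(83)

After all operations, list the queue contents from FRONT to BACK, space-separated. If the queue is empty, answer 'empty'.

Answer: 4 59 89 26 93 30 75 72 36 83

Derivation:
enqueue(23): [23]
enqueue(4): [23, 4]
enqueue(59): [23, 4, 59]
enqueue(89): [23, 4, 59, 89]
enqueue(26): [23, 4, 59, 89, 26]
enqueue(93): [23, 4, 59, 89, 26, 93]
enqueue(30): [23, 4, 59, 89, 26, 93, 30]
enqueue(75): [23, 4, 59, 89, 26, 93, 30, 75]
enqueue(72): [23, 4, 59, 89, 26, 93, 30, 75, 72]
enqueue(36): [23, 4, 59, 89, 26, 93, 30, 75, 72, 36]
dequeue(): [4, 59, 89, 26, 93, 30, 75, 72, 36]
enqueue(83): [4, 59, 89, 26, 93, 30, 75, 72, 36, 83]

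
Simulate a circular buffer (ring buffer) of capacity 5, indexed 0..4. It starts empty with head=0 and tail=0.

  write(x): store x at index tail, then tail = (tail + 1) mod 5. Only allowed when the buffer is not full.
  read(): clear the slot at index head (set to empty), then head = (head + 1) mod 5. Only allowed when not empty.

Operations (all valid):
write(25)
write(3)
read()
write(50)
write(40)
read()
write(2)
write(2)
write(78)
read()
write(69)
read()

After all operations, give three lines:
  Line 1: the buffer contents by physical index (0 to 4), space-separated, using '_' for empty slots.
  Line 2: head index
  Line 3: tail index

Answer: 2 78 69 _ 2
4
3

Derivation:
write(25): buf=[25 _ _ _ _], head=0, tail=1, size=1
write(3): buf=[25 3 _ _ _], head=0, tail=2, size=2
read(): buf=[_ 3 _ _ _], head=1, tail=2, size=1
write(50): buf=[_ 3 50 _ _], head=1, tail=3, size=2
write(40): buf=[_ 3 50 40 _], head=1, tail=4, size=3
read(): buf=[_ _ 50 40 _], head=2, tail=4, size=2
write(2): buf=[_ _ 50 40 2], head=2, tail=0, size=3
write(2): buf=[2 _ 50 40 2], head=2, tail=1, size=4
write(78): buf=[2 78 50 40 2], head=2, tail=2, size=5
read(): buf=[2 78 _ 40 2], head=3, tail=2, size=4
write(69): buf=[2 78 69 40 2], head=3, tail=3, size=5
read(): buf=[2 78 69 _ 2], head=4, tail=3, size=4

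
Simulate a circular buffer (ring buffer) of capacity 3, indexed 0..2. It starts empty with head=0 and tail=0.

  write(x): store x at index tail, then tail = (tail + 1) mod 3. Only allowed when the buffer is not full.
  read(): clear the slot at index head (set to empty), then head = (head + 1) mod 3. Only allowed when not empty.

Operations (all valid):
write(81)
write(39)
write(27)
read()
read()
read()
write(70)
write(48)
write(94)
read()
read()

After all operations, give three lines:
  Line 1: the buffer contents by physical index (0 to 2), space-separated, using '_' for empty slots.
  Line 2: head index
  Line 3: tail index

Answer: _ _ 94
2
0

Derivation:
write(81): buf=[81 _ _], head=0, tail=1, size=1
write(39): buf=[81 39 _], head=0, tail=2, size=2
write(27): buf=[81 39 27], head=0, tail=0, size=3
read(): buf=[_ 39 27], head=1, tail=0, size=2
read(): buf=[_ _ 27], head=2, tail=0, size=1
read(): buf=[_ _ _], head=0, tail=0, size=0
write(70): buf=[70 _ _], head=0, tail=1, size=1
write(48): buf=[70 48 _], head=0, tail=2, size=2
write(94): buf=[70 48 94], head=0, tail=0, size=3
read(): buf=[_ 48 94], head=1, tail=0, size=2
read(): buf=[_ _ 94], head=2, tail=0, size=1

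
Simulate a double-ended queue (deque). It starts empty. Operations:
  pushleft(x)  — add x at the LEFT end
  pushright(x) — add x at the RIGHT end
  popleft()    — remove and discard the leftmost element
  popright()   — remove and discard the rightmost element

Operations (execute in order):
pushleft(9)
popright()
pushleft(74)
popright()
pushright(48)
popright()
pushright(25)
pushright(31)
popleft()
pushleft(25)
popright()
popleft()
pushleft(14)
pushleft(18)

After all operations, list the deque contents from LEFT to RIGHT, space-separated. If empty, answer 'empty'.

Answer: 18 14

Derivation:
pushleft(9): [9]
popright(): []
pushleft(74): [74]
popright(): []
pushright(48): [48]
popright(): []
pushright(25): [25]
pushright(31): [25, 31]
popleft(): [31]
pushleft(25): [25, 31]
popright(): [25]
popleft(): []
pushleft(14): [14]
pushleft(18): [18, 14]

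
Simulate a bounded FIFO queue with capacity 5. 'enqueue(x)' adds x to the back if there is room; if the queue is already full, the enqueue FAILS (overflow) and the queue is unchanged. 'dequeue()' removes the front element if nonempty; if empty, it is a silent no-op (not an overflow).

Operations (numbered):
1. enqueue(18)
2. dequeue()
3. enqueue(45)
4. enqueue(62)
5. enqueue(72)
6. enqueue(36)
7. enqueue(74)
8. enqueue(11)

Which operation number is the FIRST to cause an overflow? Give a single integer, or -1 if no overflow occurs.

1. enqueue(18): size=1
2. dequeue(): size=0
3. enqueue(45): size=1
4. enqueue(62): size=2
5. enqueue(72): size=3
6. enqueue(36): size=4
7. enqueue(74): size=5
8. enqueue(11): size=5=cap → OVERFLOW (fail)

Answer: 8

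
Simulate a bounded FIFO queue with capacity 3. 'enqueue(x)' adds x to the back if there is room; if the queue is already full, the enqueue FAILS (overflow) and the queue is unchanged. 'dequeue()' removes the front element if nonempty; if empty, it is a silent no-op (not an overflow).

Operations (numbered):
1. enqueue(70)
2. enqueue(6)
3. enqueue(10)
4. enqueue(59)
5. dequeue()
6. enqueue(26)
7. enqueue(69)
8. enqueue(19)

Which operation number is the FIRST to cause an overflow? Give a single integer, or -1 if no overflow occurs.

Answer: 4

Derivation:
1. enqueue(70): size=1
2. enqueue(6): size=2
3. enqueue(10): size=3
4. enqueue(59): size=3=cap → OVERFLOW (fail)
5. dequeue(): size=2
6. enqueue(26): size=3
7. enqueue(69): size=3=cap → OVERFLOW (fail)
8. enqueue(19): size=3=cap → OVERFLOW (fail)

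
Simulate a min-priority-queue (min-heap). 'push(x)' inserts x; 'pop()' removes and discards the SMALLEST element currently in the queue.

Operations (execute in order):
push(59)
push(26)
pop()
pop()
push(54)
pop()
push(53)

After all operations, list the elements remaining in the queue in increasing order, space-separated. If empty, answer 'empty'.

push(59): heap contents = [59]
push(26): heap contents = [26, 59]
pop() → 26: heap contents = [59]
pop() → 59: heap contents = []
push(54): heap contents = [54]
pop() → 54: heap contents = []
push(53): heap contents = [53]

Answer: 53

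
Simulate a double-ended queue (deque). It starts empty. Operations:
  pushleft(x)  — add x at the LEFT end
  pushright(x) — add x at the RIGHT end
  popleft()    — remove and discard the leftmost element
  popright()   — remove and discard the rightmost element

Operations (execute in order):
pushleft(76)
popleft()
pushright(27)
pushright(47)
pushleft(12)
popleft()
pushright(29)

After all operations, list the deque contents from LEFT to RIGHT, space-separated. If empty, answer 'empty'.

Answer: 27 47 29

Derivation:
pushleft(76): [76]
popleft(): []
pushright(27): [27]
pushright(47): [27, 47]
pushleft(12): [12, 27, 47]
popleft(): [27, 47]
pushright(29): [27, 47, 29]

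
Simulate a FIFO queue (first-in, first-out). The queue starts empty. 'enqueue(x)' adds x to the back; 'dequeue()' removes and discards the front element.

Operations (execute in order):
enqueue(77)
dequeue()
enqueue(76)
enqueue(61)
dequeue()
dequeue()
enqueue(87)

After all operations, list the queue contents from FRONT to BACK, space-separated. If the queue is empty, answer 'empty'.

enqueue(77): [77]
dequeue(): []
enqueue(76): [76]
enqueue(61): [76, 61]
dequeue(): [61]
dequeue(): []
enqueue(87): [87]

Answer: 87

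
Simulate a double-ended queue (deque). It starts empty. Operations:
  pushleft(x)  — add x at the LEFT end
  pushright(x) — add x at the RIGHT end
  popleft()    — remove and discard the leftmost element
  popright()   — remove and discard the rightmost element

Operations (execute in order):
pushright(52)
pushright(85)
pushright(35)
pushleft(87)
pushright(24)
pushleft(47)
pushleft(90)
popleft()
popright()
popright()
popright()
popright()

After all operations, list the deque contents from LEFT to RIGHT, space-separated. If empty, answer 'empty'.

pushright(52): [52]
pushright(85): [52, 85]
pushright(35): [52, 85, 35]
pushleft(87): [87, 52, 85, 35]
pushright(24): [87, 52, 85, 35, 24]
pushleft(47): [47, 87, 52, 85, 35, 24]
pushleft(90): [90, 47, 87, 52, 85, 35, 24]
popleft(): [47, 87, 52, 85, 35, 24]
popright(): [47, 87, 52, 85, 35]
popright(): [47, 87, 52, 85]
popright(): [47, 87, 52]
popright(): [47, 87]

Answer: 47 87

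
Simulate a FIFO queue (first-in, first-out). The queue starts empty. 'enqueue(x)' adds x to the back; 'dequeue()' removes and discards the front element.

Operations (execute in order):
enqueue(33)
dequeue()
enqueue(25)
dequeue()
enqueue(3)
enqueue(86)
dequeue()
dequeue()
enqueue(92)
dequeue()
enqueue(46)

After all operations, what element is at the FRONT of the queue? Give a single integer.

Answer: 46

Derivation:
enqueue(33): queue = [33]
dequeue(): queue = []
enqueue(25): queue = [25]
dequeue(): queue = []
enqueue(3): queue = [3]
enqueue(86): queue = [3, 86]
dequeue(): queue = [86]
dequeue(): queue = []
enqueue(92): queue = [92]
dequeue(): queue = []
enqueue(46): queue = [46]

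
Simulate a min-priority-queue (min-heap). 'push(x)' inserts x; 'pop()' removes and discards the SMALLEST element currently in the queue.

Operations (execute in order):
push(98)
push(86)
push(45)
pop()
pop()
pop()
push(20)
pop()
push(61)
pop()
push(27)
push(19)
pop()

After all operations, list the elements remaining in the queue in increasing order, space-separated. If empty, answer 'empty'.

push(98): heap contents = [98]
push(86): heap contents = [86, 98]
push(45): heap contents = [45, 86, 98]
pop() → 45: heap contents = [86, 98]
pop() → 86: heap contents = [98]
pop() → 98: heap contents = []
push(20): heap contents = [20]
pop() → 20: heap contents = []
push(61): heap contents = [61]
pop() → 61: heap contents = []
push(27): heap contents = [27]
push(19): heap contents = [19, 27]
pop() → 19: heap contents = [27]

Answer: 27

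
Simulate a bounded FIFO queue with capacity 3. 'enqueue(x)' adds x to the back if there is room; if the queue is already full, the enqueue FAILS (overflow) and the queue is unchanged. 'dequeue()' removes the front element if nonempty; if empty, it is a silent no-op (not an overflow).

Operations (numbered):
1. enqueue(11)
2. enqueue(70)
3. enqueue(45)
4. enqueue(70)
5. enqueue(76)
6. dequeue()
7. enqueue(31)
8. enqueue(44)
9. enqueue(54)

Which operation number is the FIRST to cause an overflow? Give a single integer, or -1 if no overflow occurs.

Answer: 4

Derivation:
1. enqueue(11): size=1
2. enqueue(70): size=2
3. enqueue(45): size=3
4. enqueue(70): size=3=cap → OVERFLOW (fail)
5. enqueue(76): size=3=cap → OVERFLOW (fail)
6. dequeue(): size=2
7. enqueue(31): size=3
8. enqueue(44): size=3=cap → OVERFLOW (fail)
9. enqueue(54): size=3=cap → OVERFLOW (fail)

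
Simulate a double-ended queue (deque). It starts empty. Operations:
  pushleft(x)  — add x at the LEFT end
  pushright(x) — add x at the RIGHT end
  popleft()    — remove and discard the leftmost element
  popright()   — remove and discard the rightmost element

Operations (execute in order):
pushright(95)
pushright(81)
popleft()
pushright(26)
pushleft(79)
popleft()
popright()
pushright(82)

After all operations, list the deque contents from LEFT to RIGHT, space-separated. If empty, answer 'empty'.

Answer: 81 82

Derivation:
pushright(95): [95]
pushright(81): [95, 81]
popleft(): [81]
pushright(26): [81, 26]
pushleft(79): [79, 81, 26]
popleft(): [81, 26]
popright(): [81]
pushright(82): [81, 82]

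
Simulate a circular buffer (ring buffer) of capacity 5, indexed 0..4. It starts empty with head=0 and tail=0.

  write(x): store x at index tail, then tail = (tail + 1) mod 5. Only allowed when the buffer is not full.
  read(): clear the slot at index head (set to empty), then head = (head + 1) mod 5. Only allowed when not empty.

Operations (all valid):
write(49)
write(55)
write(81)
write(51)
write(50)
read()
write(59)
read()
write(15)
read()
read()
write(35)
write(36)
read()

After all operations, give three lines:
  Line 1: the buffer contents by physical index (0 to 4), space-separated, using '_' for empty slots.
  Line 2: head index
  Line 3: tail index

write(49): buf=[49 _ _ _ _], head=0, tail=1, size=1
write(55): buf=[49 55 _ _ _], head=0, tail=2, size=2
write(81): buf=[49 55 81 _ _], head=0, tail=3, size=3
write(51): buf=[49 55 81 51 _], head=0, tail=4, size=4
write(50): buf=[49 55 81 51 50], head=0, tail=0, size=5
read(): buf=[_ 55 81 51 50], head=1, tail=0, size=4
write(59): buf=[59 55 81 51 50], head=1, tail=1, size=5
read(): buf=[59 _ 81 51 50], head=2, tail=1, size=4
write(15): buf=[59 15 81 51 50], head=2, tail=2, size=5
read(): buf=[59 15 _ 51 50], head=3, tail=2, size=4
read(): buf=[59 15 _ _ 50], head=4, tail=2, size=3
write(35): buf=[59 15 35 _ 50], head=4, tail=3, size=4
write(36): buf=[59 15 35 36 50], head=4, tail=4, size=5
read(): buf=[59 15 35 36 _], head=0, tail=4, size=4

Answer: 59 15 35 36 _
0
4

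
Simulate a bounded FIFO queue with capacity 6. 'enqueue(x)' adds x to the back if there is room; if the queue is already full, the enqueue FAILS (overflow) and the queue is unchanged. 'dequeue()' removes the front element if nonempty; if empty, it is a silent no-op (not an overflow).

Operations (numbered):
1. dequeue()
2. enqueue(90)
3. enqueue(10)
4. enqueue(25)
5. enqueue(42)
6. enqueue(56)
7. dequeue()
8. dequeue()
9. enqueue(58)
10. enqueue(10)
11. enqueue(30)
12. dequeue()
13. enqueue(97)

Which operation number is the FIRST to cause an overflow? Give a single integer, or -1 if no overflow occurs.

Answer: -1

Derivation:
1. dequeue(): empty, no-op, size=0
2. enqueue(90): size=1
3. enqueue(10): size=2
4. enqueue(25): size=3
5. enqueue(42): size=4
6. enqueue(56): size=5
7. dequeue(): size=4
8. dequeue(): size=3
9. enqueue(58): size=4
10. enqueue(10): size=5
11. enqueue(30): size=6
12. dequeue(): size=5
13. enqueue(97): size=6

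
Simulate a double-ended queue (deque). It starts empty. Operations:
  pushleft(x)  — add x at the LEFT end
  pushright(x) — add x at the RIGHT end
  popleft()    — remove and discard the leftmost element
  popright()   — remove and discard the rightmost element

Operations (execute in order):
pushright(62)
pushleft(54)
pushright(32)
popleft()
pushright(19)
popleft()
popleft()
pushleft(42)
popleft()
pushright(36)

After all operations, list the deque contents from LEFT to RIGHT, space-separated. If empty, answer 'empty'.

pushright(62): [62]
pushleft(54): [54, 62]
pushright(32): [54, 62, 32]
popleft(): [62, 32]
pushright(19): [62, 32, 19]
popleft(): [32, 19]
popleft(): [19]
pushleft(42): [42, 19]
popleft(): [19]
pushright(36): [19, 36]

Answer: 19 36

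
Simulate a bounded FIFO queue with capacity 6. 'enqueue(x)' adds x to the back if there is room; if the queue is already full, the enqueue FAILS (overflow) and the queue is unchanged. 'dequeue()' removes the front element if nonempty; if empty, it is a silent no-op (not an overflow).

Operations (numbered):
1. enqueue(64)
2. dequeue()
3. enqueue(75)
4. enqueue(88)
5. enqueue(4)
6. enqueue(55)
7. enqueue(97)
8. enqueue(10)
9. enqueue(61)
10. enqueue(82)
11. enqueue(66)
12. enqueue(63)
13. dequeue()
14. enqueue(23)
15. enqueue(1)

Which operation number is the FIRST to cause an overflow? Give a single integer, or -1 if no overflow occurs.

1. enqueue(64): size=1
2. dequeue(): size=0
3. enqueue(75): size=1
4. enqueue(88): size=2
5. enqueue(4): size=3
6. enqueue(55): size=4
7. enqueue(97): size=5
8. enqueue(10): size=6
9. enqueue(61): size=6=cap → OVERFLOW (fail)
10. enqueue(82): size=6=cap → OVERFLOW (fail)
11. enqueue(66): size=6=cap → OVERFLOW (fail)
12. enqueue(63): size=6=cap → OVERFLOW (fail)
13. dequeue(): size=5
14. enqueue(23): size=6
15. enqueue(1): size=6=cap → OVERFLOW (fail)

Answer: 9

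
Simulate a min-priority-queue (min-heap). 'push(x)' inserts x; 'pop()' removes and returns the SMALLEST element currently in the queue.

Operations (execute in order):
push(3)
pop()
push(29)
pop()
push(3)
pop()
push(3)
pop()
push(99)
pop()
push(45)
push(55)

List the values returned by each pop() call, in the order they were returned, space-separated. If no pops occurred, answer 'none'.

Answer: 3 29 3 3 99

Derivation:
push(3): heap contents = [3]
pop() → 3: heap contents = []
push(29): heap contents = [29]
pop() → 29: heap contents = []
push(3): heap contents = [3]
pop() → 3: heap contents = []
push(3): heap contents = [3]
pop() → 3: heap contents = []
push(99): heap contents = [99]
pop() → 99: heap contents = []
push(45): heap contents = [45]
push(55): heap contents = [45, 55]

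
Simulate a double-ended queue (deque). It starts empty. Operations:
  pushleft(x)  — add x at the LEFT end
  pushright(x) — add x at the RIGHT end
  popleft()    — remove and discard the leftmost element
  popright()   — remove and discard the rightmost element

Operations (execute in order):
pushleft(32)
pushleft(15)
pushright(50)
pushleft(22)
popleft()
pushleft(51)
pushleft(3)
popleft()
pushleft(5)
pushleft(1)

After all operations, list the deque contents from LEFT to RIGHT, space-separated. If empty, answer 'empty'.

pushleft(32): [32]
pushleft(15): [15, 32]
pushright(50): [15, 32, 50]
pushleft(22): [22, 15, 32, 50]
popleft(): [15, 32, 50]
pushleft(51): [51, 15, 32, 50]
pushleft(3): [3, 51, 15, 32, 50]
popleft(): [51, 15, 32, 50]
pushleft(5): [5, 51, 15, 32, 50]
pushleft(1): [1, 5, 51, 15, 32, 50]

Answer: 1 5 51 15 32 50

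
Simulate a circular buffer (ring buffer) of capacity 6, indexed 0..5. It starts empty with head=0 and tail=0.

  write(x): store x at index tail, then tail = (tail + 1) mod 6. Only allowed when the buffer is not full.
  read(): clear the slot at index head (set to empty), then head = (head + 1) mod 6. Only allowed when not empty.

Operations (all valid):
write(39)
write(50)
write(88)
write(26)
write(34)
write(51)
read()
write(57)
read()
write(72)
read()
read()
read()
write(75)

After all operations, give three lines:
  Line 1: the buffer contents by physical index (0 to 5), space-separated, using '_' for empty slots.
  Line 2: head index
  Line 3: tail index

Answer: 57 72 75 _ _ 51
5
3

Derivation:
write(39): buf=[39 _ _ _ _ _], head=0, tail=1, size=1
write(50): buf=[39 50 _ _ _ _], head=0, tail=2, size=2
write(88): buf=[39 50 88 _ _ _], head=0, tail=3, size=3
write(26): buf=[39 50 88 26 _ _], head=0, tail=4, size=4
write(34): buf=[39 50 88 26 34 _], head=0, tail=5, size=5
write(51): buf=[39 50 88 26 34 51], head=0, tail=0, size=6
read(): buf=[_ 50 88 26 34 51], head=1, tail=0, size=5
write(57): buf=[57 50 88 26 34 51], head=1, tail=1, size=6
read(): buf=[57 _ 88 26 34 51], head=2, tail=1, size=5
write(72): buf=[57 72 88 26 34 51], head=2, tail=2, size=6
read(): buf=[57 72 _ 26 34 51], head=3, tail=2, size=5
read(): buf=[57 72 _ _ 34 51], head=4, tail=2, size=4
read(): buf=[57 72 _ _ _ 51], head=5, tail=2, size=3
write(75): buf=[57 72 75 _ _ 51], head=5, tail=3, size=4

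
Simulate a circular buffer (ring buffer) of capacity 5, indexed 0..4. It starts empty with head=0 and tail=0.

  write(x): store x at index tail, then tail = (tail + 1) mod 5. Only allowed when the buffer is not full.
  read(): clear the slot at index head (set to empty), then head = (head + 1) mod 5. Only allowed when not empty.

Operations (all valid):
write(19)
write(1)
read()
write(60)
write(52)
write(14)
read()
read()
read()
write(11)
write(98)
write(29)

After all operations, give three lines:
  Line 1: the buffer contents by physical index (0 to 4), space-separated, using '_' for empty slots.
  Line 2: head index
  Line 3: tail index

write(19): buf=[19 _ _ _ _], head=0, tail=1, size=1
write(1): buf=[19 1 _ _ _], head=0, tail=2, size=2
read(): buf=[_ 1 _ _ _], head=1, tail=2, size=1
write(60): buf=[_ 1 60 _ _], head=1, tail=3, size=2
write(52): buf=[_ 1 60 52 _], head=1, tail=4, size=3
write(14): buf=[_ 1 60 52 14], head=1, tail=0, size=4
read(): buf=[_ _ 60 52 14], head=2, tail=0, size=3
read(): buf=[_ _ _ 52 14], head=3, tail=0, size=2
read(): buf=[_ _ _ _ 14], head=4, tail=0, size=1
write(11): buf=[11 _ _ _ 14], head=4, tail=1, size=2
write(98): buf=[11 98 _ _ 14], head=4, tail=2, size=3
write(29): buf=[11 98 29 _ 14], head=4, tail=3, size=4

Answer: 11 98 29 _ 14
4
3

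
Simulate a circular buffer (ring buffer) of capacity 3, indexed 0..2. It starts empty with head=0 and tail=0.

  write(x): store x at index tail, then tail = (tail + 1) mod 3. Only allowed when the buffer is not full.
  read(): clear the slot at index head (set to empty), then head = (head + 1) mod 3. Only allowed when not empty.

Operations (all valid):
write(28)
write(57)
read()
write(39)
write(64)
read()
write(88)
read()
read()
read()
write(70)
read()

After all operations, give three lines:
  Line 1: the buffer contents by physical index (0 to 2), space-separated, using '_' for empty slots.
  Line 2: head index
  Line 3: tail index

write(28): buf=[28 _ _], head=0, tail=1, size=1
write(57): buf=[28 57 _], head=0, tail=2, size=2
read(): buf=[_ 57 _], head=1, tail=2, size=1
write(39): buf=[_ 57 39], head=1, tail=0, size=2
write(64): buf=[64 57 39], head=1, tail=1, size=3
read(): buf=[64 _ 39], head=2, tail=1, size=2
write(88): buf=[64 88 39], head=2, tail=2, size=3
read(): buf=[64 88 _], head=0, tail=2, size=2
read(): buf=[_ 88 _], head=1, tail=2, size=1
read(): buf=[_ _ _], head=2, tail=2, size=0
write(70): buf=[_ _ 70], head=2, tail=0, size=1
read(): buf=[_ _ _], head=0, tail=0, size=0

Answer: _ _ _
0
0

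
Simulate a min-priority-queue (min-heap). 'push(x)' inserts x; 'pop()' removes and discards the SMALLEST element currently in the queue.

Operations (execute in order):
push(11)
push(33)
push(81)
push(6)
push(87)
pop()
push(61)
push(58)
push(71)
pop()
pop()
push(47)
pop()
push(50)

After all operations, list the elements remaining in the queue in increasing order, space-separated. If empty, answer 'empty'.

Answer: 50 58 61 71 81 87

Derivation:
push(11): heap contents = [11]
push(33): heap contents = [11, 33]
push(81): heap contents = [11, 33, 81]
push(6): heap contents = [6, 11, 33, 81]
push(87): heap contents = [6, 11, 33, 81, 87]
pop() → 6: heap contents = [11, 33, 81, 87]
push(61): heap contents = [11, 33, 61, 81, 87]
push(58): heap contents = [11, 33, 58, 61, 81, 87]
push(71): heap contents = [11, 33, 58, 61, 71, 81, 87]
pop() → 11: heap contents = [33, 58, 61, 71, 81, 87]
pop() → 33: heap contents = [58, 61, 71, 81, 87]
push(47): heap contents = [47, 58, 61, 71, 81, 87]
pop() → 47: heap contents = [58, 61, 71, 81, 87]
push(50): heap contents = [50, 58, 61, 71, 81, 87]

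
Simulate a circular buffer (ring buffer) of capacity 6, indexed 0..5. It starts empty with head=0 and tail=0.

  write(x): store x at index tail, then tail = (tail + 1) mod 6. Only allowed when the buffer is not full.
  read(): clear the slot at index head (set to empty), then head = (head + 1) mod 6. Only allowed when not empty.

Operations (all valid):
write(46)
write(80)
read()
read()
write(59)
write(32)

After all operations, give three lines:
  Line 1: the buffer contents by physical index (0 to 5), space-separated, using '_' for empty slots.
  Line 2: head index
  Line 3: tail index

write(46): buf=[46 _ _ _ _ _], head=0, tail=1, size=1
write(80): buf=[46 80 _ _ _ _], head=0, tail=2, size=2
read(): buf=[_ 80 _ _ _ _], head=1, tail=2, size=1
read(): buf=[_ _ _ _ _ _], head=2, tail=2, size=0
write(59): buf=[_ _ 59 _ _ _], head=2, tail=3, size=1
write(32): buf=[_ _ 59 32 _ _], head=2, tail=4, size=2

Answer: _ _ 59 32 _ _
2
4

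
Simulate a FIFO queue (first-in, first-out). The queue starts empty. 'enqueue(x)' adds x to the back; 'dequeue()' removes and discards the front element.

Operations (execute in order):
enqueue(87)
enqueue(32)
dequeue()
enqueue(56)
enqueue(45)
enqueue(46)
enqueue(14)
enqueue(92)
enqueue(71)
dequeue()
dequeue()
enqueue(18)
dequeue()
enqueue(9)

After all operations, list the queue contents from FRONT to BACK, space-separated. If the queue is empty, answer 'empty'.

enqueue(87): [87]
enqueue(32): [87, 32]
dequeue(): [32]
enqueue(56): [32, 56]
enqueue(45): [32, 56, 45]
enqueue(46): [32, 56, 45, 46]
enqueue(14): [32, 56, 45, 46, 14]
enqueue(92): [32, 56, 45, 46, 14, 92]
enqueue(71): [32, 56, 45, 46, 14, 92, 71]
dequeue(): [56, 45, 46, 14, 92, 71]
dequeue(): [45, 46, 14, 92, 71]
enqueue(18): [45, 46, 14, 92, 71, 18]
dequeue(): [46, 14, 92, 71, 18]
enqueue(9): [46, 14, 92, 71, 18, 9]

Answer: 46 14 92 71 18 9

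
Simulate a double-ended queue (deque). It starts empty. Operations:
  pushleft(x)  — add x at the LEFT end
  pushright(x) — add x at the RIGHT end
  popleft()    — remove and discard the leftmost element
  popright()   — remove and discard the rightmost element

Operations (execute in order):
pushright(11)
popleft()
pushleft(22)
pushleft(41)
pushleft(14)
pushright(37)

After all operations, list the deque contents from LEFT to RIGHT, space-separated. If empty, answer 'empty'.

pushright(11): [11]
popleft(): []
pushleft(22): [22]
pushleft(41): [41, 22]
pushleft(14): [14, 41, 22]
pushright(37): [14, 41, 22, 37]

Answer: 14 41 22 37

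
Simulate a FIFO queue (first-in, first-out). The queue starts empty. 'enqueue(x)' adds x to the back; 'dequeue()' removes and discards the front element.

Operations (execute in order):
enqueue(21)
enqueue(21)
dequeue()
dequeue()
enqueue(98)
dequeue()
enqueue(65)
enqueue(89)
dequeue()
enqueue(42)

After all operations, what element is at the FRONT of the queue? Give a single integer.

Answer: 89

Derivation:
enqueue(21): queue = [21]
enqueue(21): queue = [21, 21]
dequeue(): queue = [21]
dequeue(): queue = []
enqueue(98): queue = [98]
dequeue(): queue = []
enqueue(65): queue = [65]
enqueue(89): queue = [65, 89]
dequeue(): queue = [89]
enqueue(42): queue = [89, 42]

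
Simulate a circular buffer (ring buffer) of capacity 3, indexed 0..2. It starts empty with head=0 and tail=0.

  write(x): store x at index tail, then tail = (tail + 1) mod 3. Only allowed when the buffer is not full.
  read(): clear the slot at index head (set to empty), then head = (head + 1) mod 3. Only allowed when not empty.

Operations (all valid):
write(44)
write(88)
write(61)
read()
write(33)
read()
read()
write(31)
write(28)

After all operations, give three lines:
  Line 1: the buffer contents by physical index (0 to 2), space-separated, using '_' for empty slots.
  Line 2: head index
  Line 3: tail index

Answer: 33 31 28
0
0

Derivation:
write(44): buf=[44 _ _], head=0, tail=1, size=1
write(88): buf=[44 88 _], head=0, tail=2, size=2
write(61): buf=[44 88 61], head=0, tail=0, size=3
read(): buf=[_ 88 61], head=1, tail=0, size=2
write(33): buf=[33 88 61], head=1, tail=1, size=3
read(): buf=[33 _ 61], head=2, tail=1, size=2
read(): buf=[33 _ _], head=0, tail=1, size=1
write(31): buf=[33 31 _], head=0, tail=2, size=2
write(28): buf=[33 31 28], head=0, tail=0, size=3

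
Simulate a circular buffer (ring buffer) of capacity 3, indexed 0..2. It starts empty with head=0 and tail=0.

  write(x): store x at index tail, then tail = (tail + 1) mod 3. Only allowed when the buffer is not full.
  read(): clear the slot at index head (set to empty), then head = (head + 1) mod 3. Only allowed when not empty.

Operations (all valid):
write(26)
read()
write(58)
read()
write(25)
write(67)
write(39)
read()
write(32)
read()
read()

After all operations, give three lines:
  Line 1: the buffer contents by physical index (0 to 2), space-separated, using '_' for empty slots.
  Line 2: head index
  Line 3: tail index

write(26): buf=[26 _ _], head=0, tail=1, size=1
read(): buf=[_ _ _], head=1, tail=1, size=0
write(58): buf=[_ 58 _], head=1, tail=2, size=1
read(): buf=[_ _ _], head=2, tail=2, size=0
write(25): buf=[_ _ 25], head=2, tail=0, size=1
write(67): buf=[67 _ 25], head=2, tail=1, size=2
write(39): buf=[67 39 25], head=2, tail=2, size=3
read(): buf=[67 39 _], head=0, tail=2, size=2
write(32): buf=[67 39 32], head=0, tail=0, size=3
read(): buf=[_ 39 32], head=1, tail=0, size=2
read(): buf=[_ _ 32], head=2, tail=0, size=1

Answer: _ _ 32
2
0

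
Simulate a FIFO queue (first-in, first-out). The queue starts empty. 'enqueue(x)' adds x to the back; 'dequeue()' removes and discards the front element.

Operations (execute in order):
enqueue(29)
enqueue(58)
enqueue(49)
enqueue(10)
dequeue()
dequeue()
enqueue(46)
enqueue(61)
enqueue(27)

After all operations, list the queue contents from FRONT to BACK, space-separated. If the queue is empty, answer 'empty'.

enqueue(29): [29]
enqueue(58): [29, 58]
enqueue(49): [29, 58, 49]
enqueue(10): [29, 58, 49, 10]
dequeue(): [58, 49, 10]
dequeue(): [49, 10]
enqueue(46): [49, 10, 46]
enqueue(61): [49, 10, 46, 61]
enqueue(27): [49, 10, 46, 61, 27]

Answer: 49 10 46 61 27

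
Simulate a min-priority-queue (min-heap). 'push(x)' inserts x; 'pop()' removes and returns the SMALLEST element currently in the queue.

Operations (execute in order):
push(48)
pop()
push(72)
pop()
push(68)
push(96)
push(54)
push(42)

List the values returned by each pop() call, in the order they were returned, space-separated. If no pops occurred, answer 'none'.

Answer: 48 72

Derivation:
push(48): heap contents = [48]
pop() → 48: heap contents = []
push(72): heap contents = [72]
pop() → 72: heap contents = []
push(68): heap contents = [68]
push(96): heap contents = [68, 96]
push(54): heap contents = [54, 68, 96]
push(42): heap contents = [42, 54, 68, 96]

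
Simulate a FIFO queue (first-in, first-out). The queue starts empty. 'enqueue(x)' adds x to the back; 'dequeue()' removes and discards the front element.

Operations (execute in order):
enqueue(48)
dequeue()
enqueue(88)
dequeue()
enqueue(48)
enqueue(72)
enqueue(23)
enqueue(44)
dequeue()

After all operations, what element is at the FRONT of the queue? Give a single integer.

Answer: 72

Derivation:
enqueue(48): queue = [48]
dequeue(): queue = []
enqueue(88): queue = [88]
dequeue(): queue = []
enqueue(48): queue = [48]
enqueue(72): queue = [48, 72]
enqueue(23): queue = [48, 72, 23]
enqueue(44): queue = [48, 72, 23, 44]
dequeue(): queue = [72, 23, 44]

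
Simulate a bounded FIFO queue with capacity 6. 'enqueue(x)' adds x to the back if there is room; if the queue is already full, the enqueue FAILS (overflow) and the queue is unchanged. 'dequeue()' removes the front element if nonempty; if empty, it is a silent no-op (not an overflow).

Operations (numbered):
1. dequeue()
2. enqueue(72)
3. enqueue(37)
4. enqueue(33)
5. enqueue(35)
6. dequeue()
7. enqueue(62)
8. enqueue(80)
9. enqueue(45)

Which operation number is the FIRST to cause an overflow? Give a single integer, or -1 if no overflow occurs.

Answer: -1

Derivation:
1. dequeue(): empty, no-op, size=0
2. enqueue(72): size=1
3. enqueue(37): size=2
4. enqueue(33): size=3
5. enqueue(35): size=4
6. dequeue(): size=3
7. enqueue(62): size=4
8. enqueue(80): size=5
9. enqueue(45): size=6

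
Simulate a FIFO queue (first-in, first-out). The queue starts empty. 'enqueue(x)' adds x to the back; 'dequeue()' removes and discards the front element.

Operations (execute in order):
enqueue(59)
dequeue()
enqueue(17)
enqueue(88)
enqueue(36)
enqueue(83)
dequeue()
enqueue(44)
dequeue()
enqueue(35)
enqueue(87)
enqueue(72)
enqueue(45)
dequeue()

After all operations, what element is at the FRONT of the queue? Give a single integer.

enqueue(59): queue = [59]
dequeue(): queue = []
enqueue(17): queue = [17]
enqueue(88): queue = [17, 88]
enqueue(36): queue = [17, 88, 36]
enqueue(83): queue = [17, 88, 36, 83]
dequeue(): queue = [88, 36, 83]
enqueue(44): queue = [88, 36, 83, 44]
dequeue(): queue = [36, 83, 44]
enqueue(35): queue = [36, 83, 44, 35]
enqueue(87): queue = [36, 83, 44, 35, 87]
enqueue(72): queue = [36, 83, 44, 35, 87, 72]
enqueue(45): queue = [36, 83, 44, 35, 87, 72, 45]
dequeue(): queue = [83, 44, 35, 87, 72, 45]

Answer: 83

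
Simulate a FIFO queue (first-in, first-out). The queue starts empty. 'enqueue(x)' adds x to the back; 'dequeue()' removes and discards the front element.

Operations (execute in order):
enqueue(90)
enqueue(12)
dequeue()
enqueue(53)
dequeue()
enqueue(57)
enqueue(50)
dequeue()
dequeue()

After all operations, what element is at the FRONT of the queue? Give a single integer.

Answer: 50

Derivation:
enqueue(90): queue = [90]
enqueue(12): queue = [90, 12]
dequeue(): queue = [12]
enqueue(53): queue = [12, 53]
dequeue(): queue = [53]
enqueue(57): queue = [53, 57]
enqueue(50): queue = [53, 57, 50]
dequeue(): queue = [57, 50]
dequeue(): queue = [50]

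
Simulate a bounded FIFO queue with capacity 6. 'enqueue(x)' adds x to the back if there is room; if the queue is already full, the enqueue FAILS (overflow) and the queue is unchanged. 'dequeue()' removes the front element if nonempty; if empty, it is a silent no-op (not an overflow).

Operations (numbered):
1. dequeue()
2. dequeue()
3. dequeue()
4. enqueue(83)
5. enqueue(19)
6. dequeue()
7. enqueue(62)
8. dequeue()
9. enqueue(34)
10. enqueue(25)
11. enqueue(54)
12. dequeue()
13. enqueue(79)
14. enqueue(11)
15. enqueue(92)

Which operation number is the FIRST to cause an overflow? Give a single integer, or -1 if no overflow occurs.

Answer: -1

Derivation:
1. dequeue(): empty, no-op, size=0
2. dequeue(): empty, no-op, size=0
3. dequeue(): empty, no-op, size=0
4. enqueue(83): size=1
5. enqueue(19): size=2
6. dequeue(): size=1
7. enqueue(62): size=2
8. dequeue(): size=1
9. enqueue(34): size=2
10. enqueue(25): size=3
11. enqueue(54): size=4
12. dequeue(): size=3
13. enqueue(79): size=4
14. enqueue(11): size=5
15. enqueue(92): size=6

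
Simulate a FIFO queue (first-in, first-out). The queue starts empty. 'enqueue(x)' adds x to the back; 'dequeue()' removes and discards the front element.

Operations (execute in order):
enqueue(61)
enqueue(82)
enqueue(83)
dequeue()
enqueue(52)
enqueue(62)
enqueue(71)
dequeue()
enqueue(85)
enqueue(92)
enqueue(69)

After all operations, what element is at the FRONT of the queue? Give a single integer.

enqueue(61): queue = [61]
enqueue(82): queue = [61, 82]
enqueue(83): queue = [61, 82, 83]
dequeue(): queue = [82, 83]
enqueue(52): queue = [82, 83, 52]
enqueue(62): queue = [82, 83, 52, 62]
enqueue(71): queue = [82, 83, 52, 62, 71]
dequeue(): queue = [83, 52, 62, 71]
enqueue(85): queue = [83, 52, 62, 71, 85]
enqueue(92): queue = [83, 52, 62, 71, 85, 92]
enqueue(69): queue = [83, 52, 62, 71, 85, 92, 69]

Answer: 83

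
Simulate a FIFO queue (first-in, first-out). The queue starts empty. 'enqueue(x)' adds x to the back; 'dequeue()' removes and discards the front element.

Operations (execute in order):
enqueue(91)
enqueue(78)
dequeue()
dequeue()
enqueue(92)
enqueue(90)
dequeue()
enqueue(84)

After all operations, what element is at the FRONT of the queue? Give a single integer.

enqueue(91): queue = [91]
enqueue(78): queue = [91, 78]
dequeue(): queue = [78]
dequeue(): queue = []
enqueue(92): queue = [92]
enqueue(90): queue = [92, 90]
dequeue(): queue = [90]
enqueue(84): queue = [90, 84]

Answer: 90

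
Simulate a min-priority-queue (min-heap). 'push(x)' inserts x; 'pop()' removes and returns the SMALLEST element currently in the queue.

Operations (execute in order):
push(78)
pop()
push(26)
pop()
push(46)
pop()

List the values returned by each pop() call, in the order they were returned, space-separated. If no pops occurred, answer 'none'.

push(78): heap contents = [78]
pop() → 78: heap contents = []
push(26): heap contents = [26]
pop() → 26: heap contents = []
push(46): heap contents = [46]
pop() → 46: heap contents = []

Answer: 78 26 46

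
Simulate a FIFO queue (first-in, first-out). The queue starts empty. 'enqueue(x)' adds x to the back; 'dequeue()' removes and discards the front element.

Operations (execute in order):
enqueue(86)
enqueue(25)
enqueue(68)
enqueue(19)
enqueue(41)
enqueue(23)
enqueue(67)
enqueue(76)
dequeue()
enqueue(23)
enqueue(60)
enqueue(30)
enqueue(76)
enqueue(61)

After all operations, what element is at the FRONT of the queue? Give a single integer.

enqueue(86): queue = [86]
enqueue(25): queue = [86, 25]
enqueue(68): queue = [86, 25, 68]
enqueue(19): queue = [86, 25, 68, 19]
enqueue(41): queue = [86, 25, 68, 19, 41]
enqueue(23): queue = [86, 25, 68, 19, 41, 23]
enqueue(67): queue = [86, 25, 68, 19, 41, 23, 67]
enqueue(76): queue = [86, 25, 68, 19, 41, 23, 67, 76]
dequeue(): queue = [25, 68, 19, 41, 23, 67, 76]
enqueue(23): queue = [25, 68, 19, 41, 23, 67, 76, 23]
enqueue(60): queue = [25, 68, 19, 41, 23, 67, 76, 23, 60]
enqueue(30): queue = [25, 68, 19, 41, 23, 67, 76, 23, 60, 30]
enqueue(76): queue = [25, 68, 19, 41, 23, 67, 76, 23, 60, 30, 76]
enqueue(61): queue = [25, 68, 19, 41, 23, 67, 76, 23, 60, 30, 76, 61]

Answer: 25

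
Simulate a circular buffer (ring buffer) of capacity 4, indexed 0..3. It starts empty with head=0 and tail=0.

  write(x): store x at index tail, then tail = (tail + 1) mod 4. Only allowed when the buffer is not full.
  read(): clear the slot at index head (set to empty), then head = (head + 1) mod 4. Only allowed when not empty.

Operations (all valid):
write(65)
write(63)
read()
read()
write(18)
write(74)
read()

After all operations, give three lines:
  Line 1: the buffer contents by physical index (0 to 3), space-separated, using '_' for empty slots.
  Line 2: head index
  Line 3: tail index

Answer: _ _ _ 74
3
0

Derivation:
write(65): buf=[65 _ _ _], head=0, tail=1, size=1
write(63): buf=[65 63 _ _], head=0, tail=2, size=2
read(): buf=[_ 63 _ _], head=1, tail=2, size=1
read(): buf=[_ _ _ _], head=2, tail=2, size=0
write(18): buf=[_ _ 18 _], head=2, tail=3, size=1
write(74): buf=[_ _ 18 74], head=2, tail=0, size=2
read(): buf=[_ _ _ 74], head=3, tail=0, size=1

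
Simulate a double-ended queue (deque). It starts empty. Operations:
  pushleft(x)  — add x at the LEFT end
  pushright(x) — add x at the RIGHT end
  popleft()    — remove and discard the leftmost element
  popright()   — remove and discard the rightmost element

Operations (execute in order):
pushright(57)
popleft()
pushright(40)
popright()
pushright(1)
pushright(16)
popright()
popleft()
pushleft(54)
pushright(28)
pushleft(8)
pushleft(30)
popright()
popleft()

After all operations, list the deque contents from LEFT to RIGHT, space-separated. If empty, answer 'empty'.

pushright(57): [57]
popleft(): []
pushright(40): [40]
popright(): []
pushright(1): [1]
pushright(16): [1, 16]
popright(): [1]
popleft(): []
pushleft(54): [54]
pushright(28): [54, 28]
pushleft(8): [8, 54, 28]
pushleft(30): [30, 8, 54, 28]
popright(): [30, 8, 54]
popleft(): [8, 54]

Answer: 8 54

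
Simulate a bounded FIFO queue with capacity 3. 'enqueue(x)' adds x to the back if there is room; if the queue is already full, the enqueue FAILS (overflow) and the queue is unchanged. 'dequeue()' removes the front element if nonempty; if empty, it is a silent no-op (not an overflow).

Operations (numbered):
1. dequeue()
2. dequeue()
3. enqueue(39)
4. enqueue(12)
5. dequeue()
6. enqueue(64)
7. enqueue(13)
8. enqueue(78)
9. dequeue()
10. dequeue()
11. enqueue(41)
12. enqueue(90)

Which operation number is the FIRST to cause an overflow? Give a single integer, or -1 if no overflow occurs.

1. dequeue(): empty, no-op, size=0
2. dequeue(): empty, no-op, size=0
3. enqueue(39): size=1
4. enqueue(12): size=2
5. dequeue(): size=1
6. enqueue(64): size=2
7. enqueue(13): size=3
8. enqueue(78): size=3=cap → OVERFLOW (fail)
9. dequeue(): size=2
10. dequeue(): size=1
11. enqueue(41): size=2
12. enqueue(90): size=3

Answer: 8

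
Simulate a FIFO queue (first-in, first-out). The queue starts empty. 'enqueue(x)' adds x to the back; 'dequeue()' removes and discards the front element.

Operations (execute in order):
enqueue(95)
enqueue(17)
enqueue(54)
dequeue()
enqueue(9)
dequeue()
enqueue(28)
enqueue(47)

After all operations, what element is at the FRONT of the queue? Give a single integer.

enqueue(95): queue = [95]
enqueue(17): queue = [95, 17]
enqueue(54): queue = [95, 17, 54]
dequeue(): queue = [17, 54]
enqueue(9): queue = [17, 54, 9]
dequeue(): queue = [54, 9]
enqueue(28): queue = [54, 9, 28]
enqueue(47): queue = [54, 9, 28, 47]

Answer: 54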